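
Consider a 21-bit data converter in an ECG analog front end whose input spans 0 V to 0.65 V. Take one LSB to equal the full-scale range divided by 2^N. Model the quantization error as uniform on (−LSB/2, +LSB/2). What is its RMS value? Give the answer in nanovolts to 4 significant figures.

V_FS = 0.65 V.
LSB = 0.65 V / 2^21 = 309.944 nV.
σ_q = LSB/√12 = 309.944 nV/3.4641 = 89.47 nV.

89.47 nV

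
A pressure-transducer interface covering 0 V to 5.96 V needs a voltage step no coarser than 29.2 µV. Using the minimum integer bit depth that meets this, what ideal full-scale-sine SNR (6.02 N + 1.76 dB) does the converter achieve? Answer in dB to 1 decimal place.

110.1 dB

V_FS = 5.96 V.
5.96 V / 29.2 µV = 204100. Since 2^17 = 131072 and 2^18 = 262144, N = 18.
Ideal SNR at N = 18: 6.02·18 + 1.76 = 110.1 dB.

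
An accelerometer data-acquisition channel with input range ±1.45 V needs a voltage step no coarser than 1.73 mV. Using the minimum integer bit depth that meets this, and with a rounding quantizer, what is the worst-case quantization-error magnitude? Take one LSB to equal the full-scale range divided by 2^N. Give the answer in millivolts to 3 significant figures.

The full-scale span is 1.45 − (-1.45) = 2.9 V.
Need 2^N ≥ 2.9 V / 1.73 mV = 1676 → N_min = 11.
One LSB is 2.9 V / 2048 = 1.4160 mV.
|e|_max = LSB/2 = 0.708 mV.

0.708 mV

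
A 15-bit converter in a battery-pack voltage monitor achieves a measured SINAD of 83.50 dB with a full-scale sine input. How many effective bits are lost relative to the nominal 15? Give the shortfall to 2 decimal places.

N_eff = (83.50 − 1.76)/6.02 = 13.5781 bits.
Lost resolution: 15 − 13.5781 = 1.4219 bits.

1.42 bits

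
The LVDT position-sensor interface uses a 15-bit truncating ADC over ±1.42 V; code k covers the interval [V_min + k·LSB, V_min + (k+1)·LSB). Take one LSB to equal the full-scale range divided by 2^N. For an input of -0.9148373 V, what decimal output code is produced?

Range = 1.42 − (-1.42) = 2.84 V. LSB = 2.84 V / 2^15 ≈ 86.67 µV.
code = ⌊(V_in − V_min)/LSB⌋ = ⌊(V_in − V_min) × 2^15 / range⌋
     = ⌊(-0.9148373 − (-1.42)) × 32768 / 2.84⌋ = ⌊0.5051627 × 32768/2.84⌋
     = ⌊5828.581⌋ = 5828.

5828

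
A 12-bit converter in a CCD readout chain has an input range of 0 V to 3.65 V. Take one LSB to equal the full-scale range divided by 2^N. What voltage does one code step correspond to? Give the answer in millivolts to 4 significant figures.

Range is 3.65 V.
2^12 = 4096 levels.
LSB = 3.65 V / 2^12 = 0.8911 mV.

0.8911 mV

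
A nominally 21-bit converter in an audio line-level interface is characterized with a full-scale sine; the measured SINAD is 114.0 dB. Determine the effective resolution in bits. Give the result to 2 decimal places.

18.64 bits

ENOB = (114.0 − 1.76)/6.02 = 18.6445 bits.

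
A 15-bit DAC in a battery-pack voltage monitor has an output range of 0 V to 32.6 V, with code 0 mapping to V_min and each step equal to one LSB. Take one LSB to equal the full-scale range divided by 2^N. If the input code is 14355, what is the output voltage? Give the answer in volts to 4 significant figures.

14.28 V

V_FS = 32.6 V. LSB = 32.6 V / 2^15.
V_out = V_min + code × LSB = 0 V + 14355 × 32.6 V / 32768
      = 0 + 14.2814 = 14.2814 V.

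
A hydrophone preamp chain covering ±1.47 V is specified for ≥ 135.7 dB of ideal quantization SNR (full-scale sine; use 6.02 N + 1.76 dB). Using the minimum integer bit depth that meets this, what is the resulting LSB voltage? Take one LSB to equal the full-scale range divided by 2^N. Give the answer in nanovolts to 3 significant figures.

The full-scale span is 1.47 − (-1.47) = 2.94 V.
Solving 6.02 N ≥ 135.7 − 1.76: N ≥ 22.249. Round up → N = 23.
One LSB is 2.94 V / 8388608 = 350 nV.

350 nV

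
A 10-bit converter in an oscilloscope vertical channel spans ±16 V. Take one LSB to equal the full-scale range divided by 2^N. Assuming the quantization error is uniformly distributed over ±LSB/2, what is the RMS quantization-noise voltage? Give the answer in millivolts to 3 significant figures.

9.02 mV

Full-scale range = 16 V − (-16 V) = 32 V.
LSB = 32 V ÷ 2^10 = 32/1024 V = 31.250 mV.
RMS of a uniform error over width LSB is LSB/√12 = 9.02 mV.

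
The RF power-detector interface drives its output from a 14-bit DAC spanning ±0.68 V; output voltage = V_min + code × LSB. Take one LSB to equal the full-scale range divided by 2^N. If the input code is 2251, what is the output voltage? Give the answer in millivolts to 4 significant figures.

-493.1 mV

The full-scale span is 0.68 − (-0.68) = 1.36 V. LSB = 1.36 V / 2^14.
V_out = V_min + code × LSB = -0.68 V + 2251 × 1.36 V / 16384
      = -0.68 + 0.186851 = -0.493149 V.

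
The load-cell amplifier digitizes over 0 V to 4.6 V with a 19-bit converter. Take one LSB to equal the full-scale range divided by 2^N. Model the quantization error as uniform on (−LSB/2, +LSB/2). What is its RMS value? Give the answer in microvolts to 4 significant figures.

Full-scale range = 4.6 V.
One LSB is 4.6 V / 524288 = 8.77380 µV.
RMS of a uniform error over width LSB is LSB/√12 = 2.533 µV.

2.533 µV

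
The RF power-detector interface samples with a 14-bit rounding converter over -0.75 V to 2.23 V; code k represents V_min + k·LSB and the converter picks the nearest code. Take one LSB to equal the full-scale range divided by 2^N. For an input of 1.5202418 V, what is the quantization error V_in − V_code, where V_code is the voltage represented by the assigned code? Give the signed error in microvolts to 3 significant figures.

Span: 2.23 V − (-0.75 V) = 2.98 V. LSB = 2.98 V / 2^14 ≈ 181.9 µV.
Position in LSBs: (1.5202418 − (-0.75)) × 16384/2.98 = 12481.7589; rounding gives k = 12482.
V_code = V_min + k × range/2^14 = -0.75 + 12482 × 2.98/16384 = 1.5202856445 V.
V_in − V_code = 1.5202418 − (1.5202856445) = −43.8 µV.

−43.8 µV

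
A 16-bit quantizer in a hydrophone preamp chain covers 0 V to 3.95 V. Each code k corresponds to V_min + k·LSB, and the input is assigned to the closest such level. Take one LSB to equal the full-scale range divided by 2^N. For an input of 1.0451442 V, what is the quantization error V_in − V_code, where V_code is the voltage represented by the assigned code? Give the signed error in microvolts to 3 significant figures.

Span = 3.95 V. LSB = 3.95 V / 2^16 ≈ 60.27 µV.
(1.0451442 − (0)) / LSB = 1.0451442 × 65536/3.95 = 17340.3975. Nearest integer: k = 17340.
Reconstructed level: 0 + 17340 × 3.95/65536 V = 1.0451202393 V.
V_in − V_code = 1.0451442 − (1.0451202393) = +24.0 µV.

+24.0 µV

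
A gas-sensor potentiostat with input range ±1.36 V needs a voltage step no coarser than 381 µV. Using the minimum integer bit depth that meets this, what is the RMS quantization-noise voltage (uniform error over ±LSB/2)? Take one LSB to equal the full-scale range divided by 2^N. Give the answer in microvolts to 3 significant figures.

95.8 µV

The full-scale span is 1.36 − (-1.36) = 2.72 V.
2.72 V / 381 µV = 7139. Since 2^12 = 4096 and 2^13 = 8192, N = 13.
LSB = 2.72 V / 2^13 = 332.03 µV.
σ_q = LSB/√12 = 332.03 µV/3.4641 = 95.8 µV.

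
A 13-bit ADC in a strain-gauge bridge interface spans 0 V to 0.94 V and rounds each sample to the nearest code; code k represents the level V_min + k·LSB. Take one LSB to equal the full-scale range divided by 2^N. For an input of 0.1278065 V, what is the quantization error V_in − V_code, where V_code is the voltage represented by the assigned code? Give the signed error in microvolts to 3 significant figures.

Span = 0.94 V. LSB = 0.94 V / 2^13 ≈ 114.7 µV.
(V_in − V_min)/LSB = (0.1278065 − (0)) × 8192/0.94 = 1113.8201 → nearest code k = 1114.
V_code = 0 + (1114/8192) × 0.94 = 0.1278271484 V.
Error = V_in − V_code = 0.1278065 − (0.1278271484) = −20.6 µV.

−20.6 µV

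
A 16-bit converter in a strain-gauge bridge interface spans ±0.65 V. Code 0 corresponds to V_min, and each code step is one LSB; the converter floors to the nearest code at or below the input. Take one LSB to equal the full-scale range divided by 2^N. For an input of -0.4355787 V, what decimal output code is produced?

10809

Range = 0.65 − (-0.65) = 1.3 V. LSB = 1.3 V / 2^16 ≈ 19.84 µV.
code = ⌊(V_in − V_min)/LSB⌋ = ⌊(V_in − V_min) × 2^16 / range⌋
     = ⌊(-0.4355787 − (-0.65)) × 65536 / 1.3⌋ = ⌊0.2144213 × 65536/1.3⌋
     = ⌊10809.473⌋ = 10809.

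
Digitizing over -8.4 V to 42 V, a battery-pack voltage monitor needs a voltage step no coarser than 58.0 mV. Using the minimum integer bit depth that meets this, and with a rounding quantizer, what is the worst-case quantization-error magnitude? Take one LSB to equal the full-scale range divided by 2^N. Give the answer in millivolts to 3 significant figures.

24.6 mV

Range = 42 − (-8.4) = 50.4 V.
Levels needed ≥ 50.4/58.0 mV = 869.0. 2^10 = 1024 suffices, so N_min = 10.
One LSB is 50.4 V / 1024 = 49.219 mV.
Half an LSB is 24.6 mV.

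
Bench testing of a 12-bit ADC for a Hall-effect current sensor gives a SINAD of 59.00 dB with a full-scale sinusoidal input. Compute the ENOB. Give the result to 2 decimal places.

9.51 bits

ENOB = (59.00 − 1.76)/6.02 = 9.5083 bits.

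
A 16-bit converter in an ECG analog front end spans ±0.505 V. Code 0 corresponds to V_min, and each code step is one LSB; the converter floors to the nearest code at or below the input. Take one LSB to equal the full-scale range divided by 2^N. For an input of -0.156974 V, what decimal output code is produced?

22582

Range = 0.505 − (-0.505) = 1.01 V. LSB = 1.01 V / 2^16 ≈ 15.41 µV.
(V_in − V_min) × 2^16/range = (-0.156974 − (-0.505)) × 65536/1.01 = 22582.408.
Floor → code = 22582.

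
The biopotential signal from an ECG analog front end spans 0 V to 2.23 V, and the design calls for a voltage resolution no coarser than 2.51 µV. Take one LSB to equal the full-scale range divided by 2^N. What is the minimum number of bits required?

V_FS = 2.23 V.
Levels needed ≥ 2.23/2.51 µV = 888400. 2^20 = 1048576 suffices, so N_min = 20.

20 bits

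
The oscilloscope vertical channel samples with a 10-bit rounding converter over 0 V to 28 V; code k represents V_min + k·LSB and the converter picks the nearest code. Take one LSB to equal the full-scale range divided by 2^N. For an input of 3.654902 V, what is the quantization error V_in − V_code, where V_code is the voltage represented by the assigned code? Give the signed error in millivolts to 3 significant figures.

Full-scale range = 28 V. LSB = 28 V / 2^10 ≈ 27.34 mV.
Position in LSBs: (3.654902 − (0)) × 1024/28 = 133.6650; rounding gives k = 134.
V_code = V_min + k × range/2^10 = 0 + 134 × 28/1024 = 3.664062500 V.
V_in − V_code = 3.654902 − (3.664062500) = −9.16 mV.

−9.16 mV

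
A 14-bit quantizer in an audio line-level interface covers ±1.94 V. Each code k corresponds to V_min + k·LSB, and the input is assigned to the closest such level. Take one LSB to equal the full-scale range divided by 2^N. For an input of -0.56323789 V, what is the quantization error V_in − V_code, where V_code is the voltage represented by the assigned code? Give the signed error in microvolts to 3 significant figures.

Range = 1.94 − (-1.94) = 3.88 V. LSB = 3.88 V / 2^14 ≈ 236.8 µV.
(V_in − V_min)/LSB = (-0.56323789 − (-1.94)) × 16384/3.88 = 5813.6264 → nearest code k = 5814.
Reconstructed level: -1.94 + 5814 × 3.88/16384 V = -0.56314941406 V.
Error = V_in − V_code = -0.56323789 − (-0.56314941406) = −88.5 µV.

−88.5 µV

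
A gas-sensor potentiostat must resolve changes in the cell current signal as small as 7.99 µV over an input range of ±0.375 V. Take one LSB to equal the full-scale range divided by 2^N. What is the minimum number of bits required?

Span: 0.375 V − (-0.375 V) = 0.75 V.
Need 2^N ≥ 0.75 V / 7.99 µV = 93870 → N_min = 17.

17 bits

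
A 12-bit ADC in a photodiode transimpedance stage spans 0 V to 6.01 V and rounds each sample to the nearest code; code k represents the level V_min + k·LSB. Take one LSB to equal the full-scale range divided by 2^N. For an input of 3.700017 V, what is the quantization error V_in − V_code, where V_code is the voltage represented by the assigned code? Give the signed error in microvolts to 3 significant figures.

Span = 6.01 V. LSB = 6.01 V / 2^12 ≈ 1.467 mV.
Position in LSBs: (3.700017 − (0)) × 4096/6.01 = 2521.6755; rounding gives k = 2522.
Reconstructed level: 0 + 2522 × 6.01/4096 V = 3.700493164 V.
Error = V_in − V_code = 3.700017 − (3.700493164) = −476 µV.

−476 µV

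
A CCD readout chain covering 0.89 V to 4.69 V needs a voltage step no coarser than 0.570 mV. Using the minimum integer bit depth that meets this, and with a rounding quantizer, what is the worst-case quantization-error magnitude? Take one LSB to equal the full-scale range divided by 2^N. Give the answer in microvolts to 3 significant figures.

Full-scale range = 4.69 V − (0.89 V) = 3.8 V.
Need 2^N ≥ 3.8 V / 0.570 mV = 6667 → N_min = 13.
Step size = 3.8/8192 V = 463.87 µV.
Max error for round-to-nearest is LSB/2 = 232 µV.

232 µV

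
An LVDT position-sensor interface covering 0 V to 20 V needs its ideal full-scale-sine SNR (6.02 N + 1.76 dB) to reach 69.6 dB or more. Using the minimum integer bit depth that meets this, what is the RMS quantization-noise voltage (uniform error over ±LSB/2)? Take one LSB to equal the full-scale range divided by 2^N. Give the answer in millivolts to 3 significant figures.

1.41 mV

Range is 20 V.
6.02 N + 1.76 ≥ 69.6 gives N ≥ 11.269, so the minimum integer is 12.
One LSB is 20 V / 4096 = 4.8828 mV.
V_rms = LSB/√12 = 1.41 mV.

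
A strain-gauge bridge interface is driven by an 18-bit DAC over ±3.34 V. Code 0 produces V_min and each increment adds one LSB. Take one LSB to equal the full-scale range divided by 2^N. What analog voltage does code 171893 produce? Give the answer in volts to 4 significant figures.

1.040 V

The full-scale span is 3.34 − (-3.34) = 6.68 V. LSB = 6.68 V / 2^18.
Output = V_min + (171893/262144) × range = -3.34 + 0.655720 × 6.68 V
      = -3.34 V + 4.38021 V = 1.04021 V.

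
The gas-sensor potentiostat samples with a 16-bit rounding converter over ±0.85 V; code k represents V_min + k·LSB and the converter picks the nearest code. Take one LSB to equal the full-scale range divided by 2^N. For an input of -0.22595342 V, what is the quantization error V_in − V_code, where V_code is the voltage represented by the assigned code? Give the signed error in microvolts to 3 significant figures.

Full-scale range = 0.85 V − (-0.85 V) = 1.7 V. LSB = 1.7 V / 2^16 ≈ 25.94 µV.
(-0.22595342 − (-0.85)) / LSB = 0.62404658 × 65536/1.7 = 24057.3627. Nearest integer: k = 24057.
Reconstructed level: -0.85 + 24057 × 1.7/65536 V = -0.22596282959 V.
V_in − V_code = -0.22595342 − (-0.22596282959) = +9.41 µV.

+9.41 µV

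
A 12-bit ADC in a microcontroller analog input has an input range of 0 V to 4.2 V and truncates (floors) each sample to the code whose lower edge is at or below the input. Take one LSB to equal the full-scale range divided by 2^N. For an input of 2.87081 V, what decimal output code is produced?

V_FS = 4.2 V. LSB = 4.2 V / 2^12 ≈ 1.025 mV.
V_in − V_min = 2.87081 − (0) = 2.87081 V.
Divide by LSB: 2.87081 × 4096/4.2 = 2799.7233.
Truncating gives code 2799.

2799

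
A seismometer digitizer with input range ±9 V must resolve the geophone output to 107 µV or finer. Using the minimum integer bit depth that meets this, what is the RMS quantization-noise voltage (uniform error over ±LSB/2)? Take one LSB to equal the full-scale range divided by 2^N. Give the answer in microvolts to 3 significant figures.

19.8 µV

Span: 9 V − (-9 V) = 18 V.
Required number of levels: 18/107 µV = 168220; smallest N with 2^N ≥ that is 18.
LSB = 18 V ÷ 2^18 = 18/262144 V = 68.665 µV.
σ_q = LSB/√12 = 68.665 µV/3.4641 = 19.8 µV.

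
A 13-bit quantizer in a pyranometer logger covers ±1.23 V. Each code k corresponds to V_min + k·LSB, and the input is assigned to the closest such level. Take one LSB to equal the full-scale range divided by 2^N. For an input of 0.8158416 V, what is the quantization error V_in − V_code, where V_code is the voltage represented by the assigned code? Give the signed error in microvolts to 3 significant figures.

The full-scale span is 1.23 − (-1.23) = 2.46 V. LSB = 2.46 V / 2^13 ≈ 300.3 µV.
(V_in − V_min)/LSB = (0.8158416 − (-1.23)) × 8192/2.46 = 6812.8189 → nearest code k = 6813.
Reconstructed level: -1.23 + 6813 × 2.46/8192 V = 0.8158959961 V.
e = 0.8158416 − (0.8158959961) = −54.4 µV.

−54.4 µV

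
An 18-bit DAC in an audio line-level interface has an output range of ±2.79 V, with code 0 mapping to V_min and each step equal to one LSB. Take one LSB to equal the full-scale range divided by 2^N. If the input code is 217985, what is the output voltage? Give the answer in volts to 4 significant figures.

Full-scale range = 2.79 V − (-2.79 V) = 5.58 V. LSB = 5.58 V / 2^18.
V_out = V_min + code × LSB = -2.79 V + 217985 × 5.58 V / 262144
      = -2.79 + 4.64003 = 1.85003 V.

1.850 V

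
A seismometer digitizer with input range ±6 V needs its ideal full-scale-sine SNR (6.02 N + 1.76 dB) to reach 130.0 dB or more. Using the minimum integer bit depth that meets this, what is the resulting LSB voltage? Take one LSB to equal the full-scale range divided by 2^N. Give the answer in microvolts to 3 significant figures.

2.86 µV

The full-scale span is 6 − (-6) = 12 V.
N ≥ (130.0 − 1.76)/6.02 = 21.302 → N_min = 22.
One LSB is 12 V / 4194304 = 2.86 µV.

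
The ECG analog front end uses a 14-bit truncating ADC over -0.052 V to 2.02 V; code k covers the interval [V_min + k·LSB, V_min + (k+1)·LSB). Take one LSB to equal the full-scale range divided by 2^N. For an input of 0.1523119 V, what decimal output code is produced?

1615

Range = 2.02 − (-0.052) = 2.072 V. LSB = 2.072 V / 2^14 ≈ 126.5 µV.
V_in − V_min = 0.1523119 − (-0.052) = 0.2043119 V.
Divide by LSB: 0.2043119 × 16384/2.072 = 1615.5628.
Truncating gives code 1615.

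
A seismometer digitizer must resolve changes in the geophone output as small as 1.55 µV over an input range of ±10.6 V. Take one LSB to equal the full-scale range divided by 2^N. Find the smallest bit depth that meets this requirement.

24 bits

Span: 10.6 V − (-10.6 V) = 21.2 V.
Levels needed ≥ 21.2/1.55 µV = 1.368e7. 2^24 = 16777216 suffices, so N_min = 24.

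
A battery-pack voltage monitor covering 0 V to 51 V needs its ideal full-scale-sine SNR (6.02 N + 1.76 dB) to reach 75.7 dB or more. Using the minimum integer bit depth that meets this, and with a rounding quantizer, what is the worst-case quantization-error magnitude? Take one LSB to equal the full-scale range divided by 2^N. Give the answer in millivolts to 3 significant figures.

Span = 51 V.
Solving 6.02 N ≥ 75.7 − 1.76: N ≥ 12.282. Round up → N = 13.
Step size = 51/8192 V = 6.2256 mV.
Max error for round-to-nearest is LSB/2 = 3.11 mV.

3.11 mV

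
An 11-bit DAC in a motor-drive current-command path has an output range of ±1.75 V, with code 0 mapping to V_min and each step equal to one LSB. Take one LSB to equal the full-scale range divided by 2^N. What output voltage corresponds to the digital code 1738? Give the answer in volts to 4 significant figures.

1.220 V

Span: 1.75 V − (-1.75 V) = 3.5 V. LSB = 3.5 V / 2^11.
V_out = V_min + code × LSB = -1.75 V + 1738 × 3.5 V / 2048
      = -1.75 + 2.97021 = 1.22021 V.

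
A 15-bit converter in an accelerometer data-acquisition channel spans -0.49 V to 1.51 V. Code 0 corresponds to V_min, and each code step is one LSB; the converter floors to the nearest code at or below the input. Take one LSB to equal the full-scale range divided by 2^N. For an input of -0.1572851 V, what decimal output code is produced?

5451

Full-scale range = 1.51 V − (-0.49 V) = 2 V. LSB = 2 V / 2^15 ≈ 61.04 µV.
V_in − V_min = -0.1572851 − (-0.49) = 0.3327149 V.
Divide by LSB: 0.3327149 × 32768/2 = 5451.2009.
Truncating gives code 5451.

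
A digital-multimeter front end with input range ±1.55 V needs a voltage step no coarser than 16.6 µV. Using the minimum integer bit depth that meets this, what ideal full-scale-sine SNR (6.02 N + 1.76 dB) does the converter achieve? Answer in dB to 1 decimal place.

110.1 dB

The full-scale span is 1.55 − (-1.55) = 3.1 V.
Levels needed ≥ 3.1/16.6 µV = 186700. 2^18 = 262144 suffices, so N_min = 18.
6.02(18) + 1.76 = 110.12 dB.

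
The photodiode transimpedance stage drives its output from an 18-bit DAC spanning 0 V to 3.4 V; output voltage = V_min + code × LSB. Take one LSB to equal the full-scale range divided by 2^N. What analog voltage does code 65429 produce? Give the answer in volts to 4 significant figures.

Range is 3.4 V. LSB = 3.4 V / 2^18.
Output = V_min + (65429/262144) × range = 0 + 0.249592 × 3.4 V
      = 0 + 0.848612 = 0.848612 V.

0.8486 V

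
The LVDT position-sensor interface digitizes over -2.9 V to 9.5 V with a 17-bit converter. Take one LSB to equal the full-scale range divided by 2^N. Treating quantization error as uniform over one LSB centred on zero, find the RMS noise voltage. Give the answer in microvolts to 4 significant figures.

27.31 µV

Full-scale range = 9.5 V − (-2.9 V) = 12.4 V.
LSB = 12.4 V / 2^17 = 94.6045 µV.
For a uniform distribution on [−LSB/2, +LSB/2], V_rms = LSB/√12 = 94.6045 µV/3.4641 = 27.31 µV.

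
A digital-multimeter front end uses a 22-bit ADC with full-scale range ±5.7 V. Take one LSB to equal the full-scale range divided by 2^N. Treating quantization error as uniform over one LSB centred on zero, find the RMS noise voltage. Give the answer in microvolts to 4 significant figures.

0.7846 µV

Full-scale range = 5.7 V − (-5.7 V) = 11.4 V.
LSB = 11.4 V ÷ 2^22 = 11.4/4194304 V = 2.71797 µV.
RMS of a uniform error over width LSB is LSB/√12 = 0.7846 µV.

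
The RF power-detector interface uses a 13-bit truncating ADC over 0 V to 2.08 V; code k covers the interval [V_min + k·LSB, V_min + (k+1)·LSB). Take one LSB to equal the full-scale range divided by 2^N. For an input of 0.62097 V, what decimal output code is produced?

Full-scale range = 2.08 V. LSB = 2.08 V / 2^13 ≈ 253.9 µV.
(V_in − V_min) × 2^13/range = (0.62097 − (0)) × 8192/2.08 = 2445.666.
Floor → code = 2445.

2445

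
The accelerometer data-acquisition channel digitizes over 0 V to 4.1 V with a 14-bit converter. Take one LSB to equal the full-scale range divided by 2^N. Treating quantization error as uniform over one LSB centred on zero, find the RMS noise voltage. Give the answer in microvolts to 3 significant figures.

72.2 µV

Span = 4.1 V.
LSB = 4.1 V / 2^14 = 250.24 µV.
σ_q = LSB/√12 = 250.24 µV/3.4641 = 72.2 µV.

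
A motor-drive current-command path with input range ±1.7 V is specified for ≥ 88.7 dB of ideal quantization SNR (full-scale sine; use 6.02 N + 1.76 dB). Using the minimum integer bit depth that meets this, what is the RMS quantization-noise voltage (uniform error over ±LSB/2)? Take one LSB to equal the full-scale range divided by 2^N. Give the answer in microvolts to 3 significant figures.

Range = 1.7 − (-1.7) = 3.4 V.
6.02 N + 1.76 ≥ 88.7 gives N ≥ 14.442, so the minimum integer is 15.
Step size = 3.4/32768 V = 103.76 µV.
V_rms = LSB/√12 = 30.0 µV.

30.0 µV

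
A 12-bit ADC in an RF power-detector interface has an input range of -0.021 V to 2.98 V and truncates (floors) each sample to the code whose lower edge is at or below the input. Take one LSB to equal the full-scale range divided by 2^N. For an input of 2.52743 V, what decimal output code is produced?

The full-scale span is 2.98 − (-0.021) = 3.001 V. LSB = 3.001 V / 2^12 ≈ 0.7327 mV.
code = ⌊(V_in − V_min)/LSB⌋ = ⌊(V_in − V_min) × 2^12 / range⌋
     = ⌊(2.52743 − (-0.021)) × 4096 / 3.001⌋ = ⌊2.54843 × 4096/3.001⌋
     = ⌊3478.297⌋ = 3478.

3478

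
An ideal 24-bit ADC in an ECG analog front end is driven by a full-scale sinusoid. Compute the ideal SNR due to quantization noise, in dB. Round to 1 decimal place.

146.2 dB

For an ideal N-bit converter with full-scale sine input, SNR = 6.02 N + 1.76 dB. SNR = 6.02 × 24 + 1.76 = 144.48 + 1.76 = 146.24 dB.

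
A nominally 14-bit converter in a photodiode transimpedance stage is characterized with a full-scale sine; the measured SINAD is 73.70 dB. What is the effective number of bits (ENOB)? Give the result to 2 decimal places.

11.95 bits

ENOB = (73.70 − 1.76)/6.02 = 11.9502 bits.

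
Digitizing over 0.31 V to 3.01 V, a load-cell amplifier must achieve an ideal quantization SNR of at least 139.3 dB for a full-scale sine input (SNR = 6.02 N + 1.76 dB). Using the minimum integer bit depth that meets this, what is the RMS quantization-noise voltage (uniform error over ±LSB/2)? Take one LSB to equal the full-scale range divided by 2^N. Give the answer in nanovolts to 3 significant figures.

92.9 nV

The full-scale span is 3.01 − (0.31) = 2.7 V.
6.02 N + 1.76 ≥ 139.3 gives N ≥ 22.847, so the minimum integer is 23.
Step size = 2.7/8388608 V = 321.87 nV.
RMS noise = LSB/√12 = 92.9 nV.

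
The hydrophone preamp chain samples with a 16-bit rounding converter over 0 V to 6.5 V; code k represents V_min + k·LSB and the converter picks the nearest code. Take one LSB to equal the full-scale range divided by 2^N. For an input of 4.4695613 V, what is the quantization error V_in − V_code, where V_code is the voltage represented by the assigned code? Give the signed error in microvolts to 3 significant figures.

Full-scale range = 6.5 V. LSB = 6.5 V / 2^16 ≈ 99.18 µV.
(4.4695613 − (0)) / LSB = 4.4695613 × 65536/6.5 = 45064.1799. Nearest integer: k = 45064.
V_code = 0 + (45064/65536) × 6.5 = 4.4695434570 V.
V_in − V_code = 4.4695613 − (4.4695434570) = +17.8 µV.

+17.8 µV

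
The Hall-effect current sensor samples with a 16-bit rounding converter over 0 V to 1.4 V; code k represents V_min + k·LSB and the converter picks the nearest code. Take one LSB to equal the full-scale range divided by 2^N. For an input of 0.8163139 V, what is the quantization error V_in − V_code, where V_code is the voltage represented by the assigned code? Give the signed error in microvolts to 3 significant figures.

−3.85 µV

Full-scale range = 1.4 V. LSB = 1.4 V / 2^16 ≈ 21.36 µV.
(0.8163139 − (0)) / LSB = 0.8163139 × 65536/1.4 = 38212.8198. Nearest integer: k = 38213.
V_code = V_min + k × range/2^16 = 0 + 38213 × 1.4/65536 = 0.81631774902 V.
V_in − V_code = 0.8163139 − (0.81631774902) = −3.85 µV.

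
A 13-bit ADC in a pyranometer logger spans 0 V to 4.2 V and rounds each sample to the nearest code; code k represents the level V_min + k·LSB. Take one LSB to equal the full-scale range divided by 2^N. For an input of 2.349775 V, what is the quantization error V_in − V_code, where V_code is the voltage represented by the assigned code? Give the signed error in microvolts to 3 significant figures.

Range is 4.2 V. LSB = 4.2 V / 2^13 ≈ 0.5127 mV.
(V_in − V_min)/LSB = (2.349775 − (0)) × 8192/4.2 = 4583.1802 → nearest code k = 4583.
V_code = 0 + (4583/8192) × 4.2 = 2.349682617 V.
e = 2.349775 − (2.349682617) = +92.4 µV.

+92.4 µV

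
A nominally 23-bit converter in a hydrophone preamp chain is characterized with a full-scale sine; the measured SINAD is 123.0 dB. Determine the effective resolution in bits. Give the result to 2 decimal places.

20.14 bits

Inverting SNR = 6.02 N + 1.76: N_eff = (123.0 − 1.76)/6.02 = 20.1395.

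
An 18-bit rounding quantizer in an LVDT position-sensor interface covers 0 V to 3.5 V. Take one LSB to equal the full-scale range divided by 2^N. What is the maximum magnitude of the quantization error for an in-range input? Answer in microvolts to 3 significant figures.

Span = 3.5 V.
Step size = 3.5/262144 V = 13.351 µV.
|e|_max = LSB/2 = 6.68 µV.

6.68 µV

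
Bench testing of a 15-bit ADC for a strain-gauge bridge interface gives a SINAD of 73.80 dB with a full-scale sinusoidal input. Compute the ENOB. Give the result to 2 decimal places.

Inverting SNR = 6.02 N + 1.76: N_eff = (73.80 − 1.76)/6.02 = 11.9668.

11.97 bits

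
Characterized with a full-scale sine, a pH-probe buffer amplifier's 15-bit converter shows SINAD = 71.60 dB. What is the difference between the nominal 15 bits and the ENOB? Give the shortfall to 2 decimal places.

N_eff = (71.60 − 1.76)/6.02 = 11.6013 bits.
Lost resolution: 15 − 11.6013 = 3.3987 bits.

3.40 bits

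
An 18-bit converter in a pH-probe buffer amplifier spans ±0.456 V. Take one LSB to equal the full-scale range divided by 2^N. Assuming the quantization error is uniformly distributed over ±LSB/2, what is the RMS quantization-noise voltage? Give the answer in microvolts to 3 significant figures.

1.00 µV

Range = 0.456 − (-0.456) = 0.912 V.
LSB = 0.912 V / 2^18 = 3.4790 µV.
σ_q = LSB/√12 = 3.4790 µV/3.4641 = 1.00 µV.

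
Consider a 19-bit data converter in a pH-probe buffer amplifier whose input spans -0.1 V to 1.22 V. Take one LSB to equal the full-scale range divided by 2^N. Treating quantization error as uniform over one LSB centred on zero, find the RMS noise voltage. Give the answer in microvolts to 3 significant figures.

0.727 µV

Full-scale range = 1.22 V − (-0.1 V) = 1.32 V.
One LSB is 1.32 V / 524288 = 2.5177 µV.
V_rms = LSB/√12 = 2.5177 µV / √12 = 0.727 µV.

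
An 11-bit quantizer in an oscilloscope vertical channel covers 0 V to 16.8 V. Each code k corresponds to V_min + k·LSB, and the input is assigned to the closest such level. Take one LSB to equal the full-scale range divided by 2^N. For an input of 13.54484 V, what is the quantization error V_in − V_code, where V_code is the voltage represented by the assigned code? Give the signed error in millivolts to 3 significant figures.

Full-scale range = 16.8 V. LSB = 16.8 V / 2^11 ≈ 8.203 mV.
(13.54484 − (0)) / LSB = 13.54484 × 2048/16.8 = 1651.1805. Nearest integer: k = 1651.
Reconstructed level: 0 + 1651 × 16.8/2048 V = 13.54335938 V.
V_in − V_code = 13.54484 − (13.54335938) = +1.48 mV.

+1.48 mV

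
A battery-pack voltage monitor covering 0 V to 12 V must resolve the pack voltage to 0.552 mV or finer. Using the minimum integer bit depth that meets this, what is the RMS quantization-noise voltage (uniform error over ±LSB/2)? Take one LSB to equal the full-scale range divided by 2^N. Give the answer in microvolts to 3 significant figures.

106 µV

V_FS = 12 V.
Required number of levels: 12/0.552 mV = 21739; smallest N with 2^N ≥ that is 15.
LSB = 12 V ÷ 2^15 = 12/32768 V = 366.21 µV.
σ_q = LSB/√12 = 366.21 µV/3.4641 = 106 µV.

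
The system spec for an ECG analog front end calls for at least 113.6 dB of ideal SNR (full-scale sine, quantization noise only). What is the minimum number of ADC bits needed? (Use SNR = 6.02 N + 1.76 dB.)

Required N = ⌈(113.6 − 1.76)/6.02⌉ = ⌈18.578⌉ = 19.

19 bits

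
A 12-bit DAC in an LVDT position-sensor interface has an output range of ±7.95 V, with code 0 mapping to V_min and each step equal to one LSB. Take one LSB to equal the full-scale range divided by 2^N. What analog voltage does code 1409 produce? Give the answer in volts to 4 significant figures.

-2.480 V

The full-scale span is 7.95 − (-7.95) = 15.9 V. LSB = 15.9 V / 2^12.
V_out = V_min + code × LSB = -7.95 V + 1409 × 15.9 V / 4096
      = -7.95 V + 5.46951 V = -2.48049 V.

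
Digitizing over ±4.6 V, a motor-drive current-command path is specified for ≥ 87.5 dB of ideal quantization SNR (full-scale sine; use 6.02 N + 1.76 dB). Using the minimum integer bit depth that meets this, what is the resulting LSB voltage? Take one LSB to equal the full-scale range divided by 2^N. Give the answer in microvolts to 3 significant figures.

281 µV

Span: 4.6 V − (-4.6 V) = 9.2 V.
Solving 6.02 N ≥ 87.5 − 1.76: N ≥ 14.243. Round up → N = 15.
LSB = 9.2 V / 2^15 = 281 µV.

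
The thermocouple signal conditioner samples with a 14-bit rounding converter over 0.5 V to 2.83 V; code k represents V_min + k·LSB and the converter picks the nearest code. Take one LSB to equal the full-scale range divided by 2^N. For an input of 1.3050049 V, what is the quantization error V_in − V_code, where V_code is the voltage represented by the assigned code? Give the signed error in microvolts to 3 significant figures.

−56.7 µV

Range = 2.83 − (0.5) = 2.33 V. LSB = 2.33 V / 2^14 ≈ 142.2 µV.
Position in LSBs: (1.3050049 − (0.5)) × 16384/2.33 = 5660.6010; rounding gives k = 5661.
V_code = 0.5 + (5661/16384) × 2.33 = 1.3050616455 V.
e = 1.3050049 − (1.3050616455) = −56.7 µV.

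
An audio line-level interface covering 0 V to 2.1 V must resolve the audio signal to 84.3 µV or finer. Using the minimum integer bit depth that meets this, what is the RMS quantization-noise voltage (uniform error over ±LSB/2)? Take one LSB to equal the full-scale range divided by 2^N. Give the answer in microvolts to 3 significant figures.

Full-scale range = 2.1 V.
Levels needed ≥ 2.1/84.3 µV = 24910. 2^15 = 32768 suffices, so N_min = 15.
LSB = 2.1 V / 2^15 = 64.087 µV.
V_rms = LSB/√12 = 18.5 µV.

18.5 µV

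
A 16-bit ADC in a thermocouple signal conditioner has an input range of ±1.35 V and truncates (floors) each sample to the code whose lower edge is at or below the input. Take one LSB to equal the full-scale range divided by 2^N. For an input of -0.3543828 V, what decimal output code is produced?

The full-scale span is 1.35 − (-1.35) = 2.7 V. LSB = 2.7 V / 2^16 ≈ 41.20 µV.
code = ⌊(V_in − V_min)/LSB⌋ = ⌊(V_in − V_min) × 2^16 / range⌋
     = ⌊(-0.3543828 − (-1.35)) × 65536 / 2.7⌋ = ⌊0.9956172 × 65536/2.7⌋
     = ⌊24166.211⌋ = 24166.

24166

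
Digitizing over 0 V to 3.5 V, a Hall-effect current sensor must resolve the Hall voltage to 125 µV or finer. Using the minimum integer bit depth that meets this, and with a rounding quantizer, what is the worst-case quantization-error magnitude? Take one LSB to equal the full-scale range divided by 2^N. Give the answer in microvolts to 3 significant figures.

V_FS = 3.5 V.
3.5 V / 125 µV = 28000. Since 2^14 = 16384 and 2^15 = 32768, N = 15.
One LSB is 3.5 V / 32768 = 106.81 µV.
Half an LSB is 53.4 µV.

53.4 µV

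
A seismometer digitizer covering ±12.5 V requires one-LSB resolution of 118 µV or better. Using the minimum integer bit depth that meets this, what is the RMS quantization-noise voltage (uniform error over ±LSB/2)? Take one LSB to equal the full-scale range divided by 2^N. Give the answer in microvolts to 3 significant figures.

27.5 µV

Span: 12.5 V − (-12.5 V) = 25 V.
25 V / 118 µV = 211900. Since 2^17 = 131072 and 2^18 = 262144, N = 18.
Step size = 25/262144 V = 95.367 µV.
V_rms = LSB/√12 = 27.5 µV.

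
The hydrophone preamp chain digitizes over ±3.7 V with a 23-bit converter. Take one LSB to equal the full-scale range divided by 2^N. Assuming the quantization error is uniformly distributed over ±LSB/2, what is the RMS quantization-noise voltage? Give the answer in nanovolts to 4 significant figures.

Span: 3.7 V − (-3.7 V) = 7.4 V.
One LSB is 7.4 V / 8388608 = 0.882149 µV.
σ_q = LSB/√12 = 0.882149 µV/3.4641 = 254.7 nV.

254.7 nV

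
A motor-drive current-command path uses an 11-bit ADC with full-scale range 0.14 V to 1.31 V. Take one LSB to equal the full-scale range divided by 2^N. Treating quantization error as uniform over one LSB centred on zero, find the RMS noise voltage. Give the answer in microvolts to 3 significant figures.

165 µV

The full-scale span is 1.31 − (0.14) = 1.17 V.
Step size = 1.17/2048 V = 0.57129 mV.
σ_q = LSB/√12 = 0.57129 mV/3.4641 = 165 µV.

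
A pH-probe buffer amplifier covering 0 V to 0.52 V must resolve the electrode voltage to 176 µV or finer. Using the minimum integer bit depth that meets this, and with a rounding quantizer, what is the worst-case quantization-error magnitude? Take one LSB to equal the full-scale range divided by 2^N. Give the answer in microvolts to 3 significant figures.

63.5 µV

V_FS = 0.52 V.
0.52 V / 176 µV = 2955. Since 2^11 = 2048 and 2^12 = 4096, N = 12.
One LSB is 0.52 V / 4096 = 126.95 µV.
Half an LSB is 63.5 µV.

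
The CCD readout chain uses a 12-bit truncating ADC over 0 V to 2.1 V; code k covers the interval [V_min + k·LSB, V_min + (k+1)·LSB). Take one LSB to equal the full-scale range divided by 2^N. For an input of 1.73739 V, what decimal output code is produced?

3388

Span = 2.1 V. LSB = 2.1 V / 2^12 ≈ 0.5127 mV.
(V_in − V_min) × 2^12/range = (1.73739 − (0)) × 4096/2.1 = 3388.738.
Floor → code = 3388.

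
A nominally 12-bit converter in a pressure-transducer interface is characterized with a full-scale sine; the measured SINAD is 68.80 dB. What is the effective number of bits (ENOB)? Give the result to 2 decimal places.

Inverting SNR = 6.02 N + 1.76: N_eff = (68.80 − 1.76)/6.02 = 11.1362.

11.14 bits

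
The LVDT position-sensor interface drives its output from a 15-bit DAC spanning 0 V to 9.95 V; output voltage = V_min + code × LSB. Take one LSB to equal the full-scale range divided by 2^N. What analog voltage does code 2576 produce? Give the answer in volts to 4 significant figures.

Full-scale range = 9.95 V. LSB = 9.95 V / 2^15.
V_out = 0 + 2576 × (9.95/32768) V
      = 0 V + 0.782202 V = 0.782202 V.

0.7822 V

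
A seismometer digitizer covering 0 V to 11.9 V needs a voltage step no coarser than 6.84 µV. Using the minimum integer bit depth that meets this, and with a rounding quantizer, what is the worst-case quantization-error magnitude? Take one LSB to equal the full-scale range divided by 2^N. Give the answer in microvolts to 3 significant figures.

2.84 µV

Range is 11.9 V.
Levels needed ≥ 11.9/6.84 µV = 1.740e6. 2^21 = 2097152 suffices, so N_min = 21.
LSB = 11.9 V / 2^21 = 5.6744 µV.
|e|_max = LSB/2 = 2.84 µV.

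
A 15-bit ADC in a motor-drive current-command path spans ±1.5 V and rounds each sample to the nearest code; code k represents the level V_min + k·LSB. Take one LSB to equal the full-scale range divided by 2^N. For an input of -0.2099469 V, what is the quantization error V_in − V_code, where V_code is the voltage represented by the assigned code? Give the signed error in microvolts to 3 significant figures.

−16.5 µV

Full-scale range = 1.5 V − (-1.5 V) = 3 V. LSB = 3 V / 2^15 ≈ 91.55 µV.
(V_in − V_min)/LSB = (-0.2099469 − (-1.5)) × 32768/3 = 14090.8200 → nearest code k = 14091.
Reconstructed level: -1.5 + 14091 × 3/32768 V = -0.20993041992 V.
V_in − V_code = -0.2099469 − (-0.20993041992) = −16.5 µV.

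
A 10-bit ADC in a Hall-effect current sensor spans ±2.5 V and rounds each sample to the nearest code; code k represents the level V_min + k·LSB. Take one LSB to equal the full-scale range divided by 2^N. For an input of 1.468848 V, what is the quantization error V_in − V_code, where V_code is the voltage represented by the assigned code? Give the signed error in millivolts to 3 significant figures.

−0.879 mV

The full-scale span is 2.5 − (-2.5) = 5 V. LSB = 5 V / 2^10 ≈ 4.883 mV.
(V_in − V_min)/LSB = (1.468848 − (-2.5)) × 1024/5 = 812.8201 → nearest code k = 813.
V_code = V_min + k × range/2^10 = -2.5 + 813 × 5/1024 = 1.469726563 V.
Error = V_in − V_code = 1.468848 − (1.469726563) = −0.879 mV.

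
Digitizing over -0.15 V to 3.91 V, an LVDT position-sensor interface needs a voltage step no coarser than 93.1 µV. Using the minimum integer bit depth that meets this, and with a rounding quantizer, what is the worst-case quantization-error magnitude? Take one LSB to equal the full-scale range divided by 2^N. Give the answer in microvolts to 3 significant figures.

Full-scale range = 3.91 V − (-0.15 V) = 4.06 V.
Required number of levels: 4.06/93.1 µV = 43609; smallest N with 2^N ≥ that is 16.
One LSB is 4.06 V / 65536 = 61.951 µV.
Max error for round-to-nearest is LSB/2 = 31.0 µV.

31.0 µV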